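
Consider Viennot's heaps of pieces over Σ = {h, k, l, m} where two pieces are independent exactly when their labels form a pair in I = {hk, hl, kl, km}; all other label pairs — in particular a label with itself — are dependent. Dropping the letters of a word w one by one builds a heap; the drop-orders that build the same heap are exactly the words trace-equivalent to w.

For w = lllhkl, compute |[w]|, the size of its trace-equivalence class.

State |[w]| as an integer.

drop 0:l onto floor
drop 1:l onto {0:l}
drop 2:l onto {1:l}
drop 3:h onto floor
drop 4:k onto floor
drop 5:l onto {2:l}
ground layer = {0:l, 3:h, 4:k}
drop-orders for the pieces not yet dropped (sum over which currently-grounded one goes next):
  1 to go: {3} 1  {4} 1  {5} 1
  2 to go: {2,5} 1  {3,4} 2  {3,5} 2  {4,5} 2
  3 to go: {1,2,5} 1  {2,3,5} 3  {2,4,5} 3  {3,4,5} 6
  4 to go: {0,1,2,5} 1  {1,2,3,5} 4  {1,2,4,5} 4  {2,3,4,5} 12
  if 0:l drops first: 20 orders
  if 3:h drops first: 5 orders
  if 4:k drops first: 5 orders
heap linearizations: 30

30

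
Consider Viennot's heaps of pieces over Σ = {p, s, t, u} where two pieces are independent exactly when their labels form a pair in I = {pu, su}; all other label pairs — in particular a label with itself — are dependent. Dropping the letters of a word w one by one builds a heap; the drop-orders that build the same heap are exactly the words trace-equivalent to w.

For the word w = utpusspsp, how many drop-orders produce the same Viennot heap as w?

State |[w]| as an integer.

7

drop 0:u onto floor
drop 1:t onto {0:u}
drop 2:p onto {1:t}
drop 3:u onto {1:t}
drop 4:s onto {2:p}
drop 5:s onto {4:s}
drop 6:p onto {5:s}
drop 7:s onto {6:p}
drop 8:p onto {7:s}
ground layer = {0:u}
drop-orders for the pieces not yet dropped (sum over which currently-grounded one goes next):
  1 to go: {3} 1  {8} 1
  2 to go: {3,8} 2  {7,8} 1
  3 to go: {3,7,8} 3  {6,7,8} 1
  4 to go: {3,6,7,8} 4  {5,6,7,8} 1
  5 to go: {3,5,6,7,8} 5  {4,5,6,7,8} 1
  6 to go: {2,4,5,6,7,8} 1  {3,4,5,6,7,8} 6
  7 to go: {2,3,4,5,6,7,8} 7
  if 0:u drops first: 7 orders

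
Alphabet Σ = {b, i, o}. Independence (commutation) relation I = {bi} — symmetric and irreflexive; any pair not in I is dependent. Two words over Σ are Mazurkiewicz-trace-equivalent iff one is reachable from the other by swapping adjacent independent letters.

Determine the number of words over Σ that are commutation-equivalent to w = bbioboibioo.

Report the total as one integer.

drop 0:b onto floor
drop 1:b onto {0:b}
drop 2:i onto floor
drop 3:o onto {1:b, 2:i}
drop 4:b onto {3:o}
drop 5:o onto {4:b}
drop 6:i onto {5:o}
drop 7:b onto {5:o}
drop 8:i onto {6:i}
drop 9:o onto {7:b, 8:i}
drop 10:o onto {9:o}
ground layer = {0:b, 2:i}
drop-orders for the pieces not yet dropped (sum over which currently-grounded one goes next):
  1 to go: {10} 1
  2 to go: {9,10} 1
  3 to go: {7,9,10} 1  {8,9,10} 1
  4 to go: {6,8,9,10} 1  {7,8,9,10} 2
  5 to go: {6,7,8,9,10} 3
  6 to go: {5,6,7,8,9,10} 3
  7 to go: {4,5,6,7,8,9,10} 3
  8 to go: {3,4,5,6,7,8,9,10} 3
  9 to go: {1,3,4,5,6,7,8,9,10} 3  {2,3,4,5,6,7,8,9,10} 3
  if 0:b drops first: 6 orders
  if 2:i drops first: 3 orders
heap linearizations: 9

9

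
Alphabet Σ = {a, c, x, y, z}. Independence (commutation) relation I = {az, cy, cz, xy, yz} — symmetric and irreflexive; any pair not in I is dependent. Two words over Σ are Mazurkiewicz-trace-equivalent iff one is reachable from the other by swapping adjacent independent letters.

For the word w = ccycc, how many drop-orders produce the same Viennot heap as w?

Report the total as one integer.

#0=c has no predecessor
#1=c depends on [0:c]
#2=y has no predecessor
#3=c depends on [1:c]
#4=c depends on [3:c]
sources: [0:c, 2:y]
N(rest) = Σ N(rest − s) over sources s of rest; N(one piece) = 1:
  size 1 → [2]=1  [4]=1
  size 2 → [2,4]=2  [3,4]=1
  size 3 → [1,3,4]=1  [2,3,4]=3
  first=0(c) contributes 4
  first=2(y) contributes 1
|[w]| = 5

5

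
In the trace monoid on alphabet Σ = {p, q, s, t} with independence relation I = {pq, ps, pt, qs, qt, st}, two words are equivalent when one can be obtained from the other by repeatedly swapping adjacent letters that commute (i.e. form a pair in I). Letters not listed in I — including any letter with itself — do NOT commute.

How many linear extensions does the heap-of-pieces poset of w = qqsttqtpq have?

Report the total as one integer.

drop 0:q onto floor
drop 1:q onto {0:q}
drop 2:s onto floor
drop 3:t onto floor
drop 4:t onto {3:t}
drop 5:q onto {1:q}
drop 6:t onto {4:t}
drop 7:p onto floor
drop 8:q onto {5:q}
ground layer = {0:q, 2:s, 3:t, 7:p}
drop-orders for the pieces not yet dropped (sum over which currently-grounded one goes next):
  1 to go: {2} 1  {6} 1  {7} 1  {8} 1
  2 to go: {2,6} 2  {2,7} 2  {2,8} 2  {4,6} 1  {5,8} 1  {6,7} 2  {6,8} 2  {7,8} 2
  3 to go: {1,5,8} 1  {2,4,6} 3  {2,5,8} 3  {2,6,7} 6  {2,6,8} 6  {2,7,8} 6  {3,4,6} 1  {4,6,7} 3  {4,6,8} 3  {5,6,8} 3  {5,7,8} 3  {6,7,8} 6
  4 to go: {0,1,5,8} 1  {1,2,5,8} 4  {1,5,6,8} 4  {1,5,7,8} 4  {2,3,4,6} 4  {2,4,6,7} 12  {2,4,6,8} 12  {2,5,6,8} 12  {2,5,7,8} 12  {2,6,7,8} 24  {3,4,6,7} 4  {3,4,6,8} 4  {4,5,6,8} 6  {4,6,7,8} 12  {5,6,7,8} 12
  5 to go: {0,1,2,5,8} 5  {0,1,5,6,8} 5  {0,1,5,7,8} 5  {1,2,5,6,8} 20  {1,2,5,7,8} 20  {1,4,5,6,8} 10  {1,5,6,7,8} 20  {2,3,4,6,7} 20  {2,3,4,6,8} 20  {2,4,5,6,8} 30  {2,4,6,7,8} 60  {2,5,6,7,8} 60  {3,4,5,6,8} 10  {3,4,6,7,8} 20  {4,5,6,7,8} 30
  6 to go: {0,1,2,5,6,8} 30  {0,1,2,5,7,8} 30  {0,1,4,5,6,8} 15  {0,1,5,6,7,8} 30  {1,2,4,5,6,8} 60  {1,2,5,6,7,8} 120  {1,3,4,5,6,8} 20  {1,4,5,6,7,8} 60  {2,3,4,5,6,8} 60  {2,3,4,6,7,8} 120  {2,4,5,6,7,8} 180  {3,4,5,6,7,8} 60
  7 to go: {0,1,2,4,5,6,8} 105  {0,1,2,5,6,7,8} 210  {0,1,3,4,5,6,8} 35  {0,1,4,5,6,7,8} 105  {1,2,3,4,5,6,8} 140  {1,2,4,5,6,7,8} 420  {1,3,4,5,6,7,8} 140  {2,3,4,5,6,7,8} 420
  if 0:q drops first: 1120 orders
  if 2:s drops first: 280 orders
  if 3:t drops first: 840 orders
  if 7:p drops first: 280 orders
heap linearizations: 2520

2520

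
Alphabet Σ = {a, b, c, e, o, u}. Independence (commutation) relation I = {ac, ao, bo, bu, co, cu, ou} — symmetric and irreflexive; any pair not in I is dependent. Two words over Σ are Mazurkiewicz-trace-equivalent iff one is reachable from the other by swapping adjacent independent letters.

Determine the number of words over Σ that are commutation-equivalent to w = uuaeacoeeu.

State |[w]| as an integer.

6

drop 0:u onto floor
drop 1:u onto {0:u}
drop 2:a onto {1:u}
drop 3:e onto {2:a}
drop 4:a onto {3:e}
drop 5:c onto {3:e}
drop 6:o onto {3:e}
drop 7:e onto {4:a, 5:c, 6:o}
drop 8:e onto {7:e}
drop 9:u onto {8:e}
ground layer = {0:u}
drop-orders for the pieces not yet dropped (sum over which currently-grounded one goes next):
  1 to go: {9} 1
  2 to go: {8,9} 1
  3 to go: {7,8,9} 1
  4 to go: {4,7,8,9} 1  {5,7,8,9} 1  {6,7,8,9} 1
  5 to go: {4,5,7,8,9} 2  {4,6,7,8,9} 2  {5,6,7,8,9} 2
  6 to go: {4,5,6,7,8,9} 6
  7 to go: {3,4,5,6,7,8,9} 6
  8 to go: {2,3,4,5,6,7,8,9} 6
  if 0:u drops first: 6 orders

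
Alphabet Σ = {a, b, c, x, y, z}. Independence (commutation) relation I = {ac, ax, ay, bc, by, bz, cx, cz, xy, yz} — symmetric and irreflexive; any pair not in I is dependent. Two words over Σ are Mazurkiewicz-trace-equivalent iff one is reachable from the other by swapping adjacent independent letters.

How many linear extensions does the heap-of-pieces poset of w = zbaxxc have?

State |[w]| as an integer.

#0=z has no predecessor
#1=b has no predecessor
#2=a depends on [0:z, 1:b]
#3=x depends on [0:z, 1:b]
#4=x depends on [3:x]
#5=c has no predecessor
sources: [0:z, 1:b, 5:c]
N(rest) = Σ N(rest − s) over sources s of rest; N(one piece) = 1:
  size 1 → [2]=1  [4]=1  [5]=1
  size 2 → [2,4]=2  [2,5]=2  [3,4]=1  [4,5]=2
  size 3 → [2,3,4]=3  [2,4,5]=6  [3,4,5]=3
  size 4 → [0,2,3,4]=3  [1,2,3,4]=3  [2,3,4,5]=12
  first=0(z) contributes 15
  first=1(b) contributes 15
  first=5(c) contributes 6
|[w]| = 36

36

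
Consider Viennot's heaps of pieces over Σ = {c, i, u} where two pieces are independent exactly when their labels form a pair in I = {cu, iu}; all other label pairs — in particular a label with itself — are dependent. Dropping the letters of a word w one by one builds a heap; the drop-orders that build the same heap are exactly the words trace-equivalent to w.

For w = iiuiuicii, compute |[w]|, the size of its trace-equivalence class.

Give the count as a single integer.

36

0(i) covers ∅
1(i) covers 0:i
2(u) covers ∅
3(i) covers 1:i
4(u) covers 2:u
5(i) covers 3:i
6(c) covers 5:i
7(i) covers 6:c
8(i) covers 7:i
floor of heap: 0:i, 2:u
completions by unplaced set U, small U first (add the entries for U minus each lowest piece of U):
  |U|=1: {4}:1  {8}:1
  |U|=2: {2,4}:1  {4,8}:2  {7,8}:1
  |U|=3: {2,4,8}:3  {4,7,8}:3  {6,7,8}:1
  |U|=4: {2,4,7,8}:6  {4,6,7,8}:4  {5,6,7,8}:1
  |U|=5: {2,4,6,7,8}:10  {3,5,6,7,8}:1  {4,5,6,7,8}:5
  |U|=6: {1,3,5,6,7,8}:1  {2,4,5,6,7,8}:15  {3,4,5,6,7,8}:6
  |U|=7: {0,1,3,5,6,7,8}:1  {1,3,4,5,6,7,8}:7  {2,3,4,5,6,7,8}:21
  start at 0(i): 28
  start at 2(u): 8
sum over floor = 36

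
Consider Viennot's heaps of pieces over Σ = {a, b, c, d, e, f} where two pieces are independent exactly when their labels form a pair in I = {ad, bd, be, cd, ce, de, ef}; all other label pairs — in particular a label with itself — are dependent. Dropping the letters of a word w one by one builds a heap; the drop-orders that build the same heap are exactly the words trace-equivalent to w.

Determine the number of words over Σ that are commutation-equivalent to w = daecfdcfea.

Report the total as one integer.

#0=d has no predecessor
#1=a has no predecessor
#2=e depends on [1:a]
#3=c depends on [1:a]
#4=f depends on [0:d, 3:c]
#5=d depends on [4:f]
#6=c depends on [4:f]
#7=f depends on [5:d, 6:c]
#8=e depends on [2:e]
#9=a depends on [7:f, 8:e]
sources: [0:d, 1:a]
N(rest) = Σ N(rest − s) over sources s of rest; N(one piece) = 1:
  size 1 → [9]=1
  size 2 → [7,9]=1  [8,9]=1
  size 3 → [2,8,9]=1  [5,7,9]=1  [6,7,9]=1  [7,8,9]=2
  size 4 → [2,7,8,9]=3  [5,6,7,9]=2  [5,7,8,9]=3  [6,7,8,9]=3
  size 5 → [2,5,7,8,9]=6  [2,6,7,8,9]=6  [4,5,6,7,9]=2  [5,6,7,8,9]=8
  size 6 → [0,4,5,6,7,9]=2  [2,5,6,7,8,9]=20  [3,4,5,6,7,9]=2  [4,5,6,7,8,9]=10
  size 7 → [0,3,4,5,6,7,9]=4  [0,4,5,6,7,8,9]=12  [2,4,5,6,7,8,9]=30  [3,4,5,6,7,8,9]=12
  size 8 → [0,2,4,5,6,7,8,9]=42  [0,3,4,5,6,7,8,9]=28  [2,3,4,5,6,7,8,9]=42
  first=0(d) contributes 42
  first=1(a) contributes 112
|[w]| = 154

154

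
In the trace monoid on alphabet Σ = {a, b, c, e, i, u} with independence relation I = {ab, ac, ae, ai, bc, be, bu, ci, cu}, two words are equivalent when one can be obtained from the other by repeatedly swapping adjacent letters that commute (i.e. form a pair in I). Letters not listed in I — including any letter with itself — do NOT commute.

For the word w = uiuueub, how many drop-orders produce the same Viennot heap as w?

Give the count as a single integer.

0(u) covers ∅
1(i) covers 0:u
2(u) covers 1:i
3(u) covers 2:u
4(e) covers 3:u
5(u) covers 4:e
6(b) covers 1:i
floor of heap: 0:u
completions by unplaced set U, small U first (add the entries for U minus each lowest piece of U):
  |U|=1: {5}:1  {6}:1
  |U|=2: {4,5}:1  {5,6}:2
  |U|=3: {3,4,5}:1  {4,5,6}:3
  |U|=4: {2,3,4,5}:1  {3,4,5,6}:4
  |U|=5: {2,3,4,5,6}:5
  start at 0(u): 5

5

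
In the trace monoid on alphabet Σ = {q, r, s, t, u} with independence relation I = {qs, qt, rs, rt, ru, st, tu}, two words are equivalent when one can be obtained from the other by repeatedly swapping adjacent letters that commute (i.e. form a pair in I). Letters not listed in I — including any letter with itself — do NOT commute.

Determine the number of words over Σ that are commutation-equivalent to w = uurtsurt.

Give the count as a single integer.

0(u) covers ∅
1(u) covers 0:u
2(r) covers ∅
3(t) covers ∅
4(s) covers 1:u
5(u) covers 4:s
6(r) covers 2:r
7(t) covers 3:t
floor of heap: 0:u, 2:r, 3:t
completions by unplaced set U, small U first (add the entries for U minus each lowest piece of U):
  |U|=1: {5}:1  {6}:1  {7}:1
  |U|=2: {2,6}:1  {3,7}:1  {4,5}:1  {5,6}:2  {5,7}:2  {6,7}:2
  |U|=3: {1,4,5}:1  {2,5,6}:3  {2,6,7}:3  {3,5,7}:3  {3,6,7}:3  {4,5,6}:3  {4,5,7}:3  {5,6,7}:6
  |U|=4: {0,1,4,5}:1  {1,4,5,6}:4  {1,4,5,7}:4  {2,3,6,7}:6  {2,4,5,6}:6  {2,5,6,7}:12  {3,4,5,7}:6  {3,5,6,7}:12  {4,5,6,7}:12
  |U|=5: {0,1,4,5,6}:5  {0,1,4,5,7}:5  {1,2,4,5,6}:10  {1,3,4,5,7}:10  {1,4,5,6,7}:20  {2,3,5,6,7}:30  {2,4,5,6,7}:30  {3,4,5,6,7}:30
  |U|=6: {0,1,2,4,5,6}:15  {0,1,3,4,5,7}:15  {0,1,4,5,6,7}:30  {1,2,4,5,6,7}:60  {1,3,4,5,6,7}:60  {2,3,4,5,6,7}:90
  start at 0(u): 210
  start at 2(r): 105
  start at 3(t): 105
sum over floor = 420

420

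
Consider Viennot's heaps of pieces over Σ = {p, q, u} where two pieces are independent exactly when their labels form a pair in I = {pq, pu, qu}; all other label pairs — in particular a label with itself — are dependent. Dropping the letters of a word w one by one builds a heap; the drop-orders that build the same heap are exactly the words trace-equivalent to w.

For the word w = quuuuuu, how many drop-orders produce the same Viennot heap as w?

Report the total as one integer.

7

piece 0:q — minimal
piece 1:u — minimal
piece 2:u rests on {1:u}
piece 3:u rests on {2:u}
piece 4:u rests on {3:u}
piece 5:u rests on {4:u}
piece 6:u rests on {5:u}
minimal pieces: {0:q, 1:u}
ways to finish when only these pieces remain (= sum over removing one remaining piece with nothing left below it):
  1 left: {0}→1  {6}→1
  2 left: {0,6}→2  {5,6}→1
  3 left: {0,5,6}→3  {4,5,6}→1
  4 left: {0,4,5,6}→4  {3,4,5,6}→1
  5 left: {0,3,4,5,6}→5  {2,3,4,5,6}→1
  placing 0:q first → 1 extensions
  placing 1:u first → 6 extensions
total linear extensions = 7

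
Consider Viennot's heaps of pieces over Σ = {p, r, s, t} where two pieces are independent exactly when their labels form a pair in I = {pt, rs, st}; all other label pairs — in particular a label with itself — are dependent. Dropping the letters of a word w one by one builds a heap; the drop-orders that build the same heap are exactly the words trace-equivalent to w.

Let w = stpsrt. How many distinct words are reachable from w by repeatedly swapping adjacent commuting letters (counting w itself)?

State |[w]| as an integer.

10

#0=s has no predecessor
#1=t has no predecessor
#2=p depends on [0:s]
#3=s depends on [2:p]
#4=r depends on [1:t, 2:p]
#5=t depends on [4:r]
sources: [0:s, 1:t]
N(rest) = Σ N(rest − s) over sources s of rest; N(one piece) = 1:
  size 1 → [3]=1  [5]=1
  size 2 → [3,5]=2  [4,5]=1
  size 3 → [1,4,5]=1  [3,4,5]=3
  size 4 → [1,3,4,5]=4  [2,3,4,5]=3
  first=0(s) contributes 7
  first=1(t) contributes 3
|[w]| = 10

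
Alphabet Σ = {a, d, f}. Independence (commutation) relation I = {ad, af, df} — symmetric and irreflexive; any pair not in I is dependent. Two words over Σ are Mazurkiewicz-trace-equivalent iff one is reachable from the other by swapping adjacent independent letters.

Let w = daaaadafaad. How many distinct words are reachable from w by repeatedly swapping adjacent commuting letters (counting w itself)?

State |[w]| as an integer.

1320

drop 0:d onto floor
drop 1:a onto floor
drop 2:a onto {1:a}
drop 3:a onto {2:a}
drop 4:a onto {3:a}
drop 5:d onto {0:d}
drop 6:a onto {4:a}
drop 7:f onto floor
drop 8:a onto {6:a}
drop 9:a onto {8:a}
drop 10:d onto {5:d}
ground layer = {0:d, 1:a, 7:f}
drop-orders for the pieces not yet dropped (sum over which currently-grounded one goes next):
  1 to go: {7} 1  {9} 1  {10} 1
  2 to go: {5,10} 1  {7,9} 2  {7,10} 2  {8,9} 1  {9,10} 2
  3 to go: {0,5,10} 1  {5,7,10} 3  {5,9,10} 3  {6,8,9} 1  {7,8,9} 3  {7,9,10} 6  {8,9,10} 3
  4 to go: {0,5,7,10} 4  {0,5,9,10} 4  {4,6,8,9} 1  {5,7,9,10} 12  {5,8,9,10} 6  {6,7,8,9} 4  {6,8,9,10} 4  {7,8,9,10} 12
  5 to go: {0,5,7,9,10} 20  {0,5,8,9,10} 10  {3,4,6,8,9} 1  {4,6,7,8,9} 5  {4,6,8,9,10} 5  {5,6,8,9,10} 10  {5,7,8,9,10} 30  {6,7,8,9,10} 20
  6 to go: {0,5,6,8,9,10} 20  {0,5,7,8,9,10} 60  {2,3,4,6,8,9} 1  {3,4,6,7,8,9} 6  {3,4,6,8,9,10} 6  {4,5,6,8,9,10} 15  {4,6,7,8,9,10} 30  {5,6,7,8,9,10} 60
  7 to go: {0,4,5,6,8,9,10} 35  {0,5,6,7,8,9,10} 140  {1,2,3,4,6,8,9} 1  {2,3,4,6,7,8,9} 7  {2,3,4,6,8,9,10} 7  {3,4,5,6,8,9,10} 21  {3,4,6,7,8,9,10} 42  {4,5,6,7,8,9,10} 105
  8 to go: {0,3,4,5,6,8,9,10} 56  {0,4,5,6,7,8,9,10} 280  {1,2,3,4,6,7,8,9} 8  {1,2,3,4,6,8,9,10} 8  {2,3,4,5,6,8,9,10} 28  {2,3,4,6,7,8,9,10} 56  {3,4,5,6,7,8,9,10} 168
  9 to go: {0,2,3,4,5,6,8,9,10} 84  {0,3,4,5,6,7,8,9,10} 504  {1,2,3,4,5,6,8,9,10} 36  {1,2,3,4,6,7,8,9,10} 72  {2,3,4,5,6,7,8,9,10} 252
  if 0:d drops first: 360 orders
  if 1:a drops first: 840 orders
  if 7:f drops first: 120 orders
heap linearizations: 1320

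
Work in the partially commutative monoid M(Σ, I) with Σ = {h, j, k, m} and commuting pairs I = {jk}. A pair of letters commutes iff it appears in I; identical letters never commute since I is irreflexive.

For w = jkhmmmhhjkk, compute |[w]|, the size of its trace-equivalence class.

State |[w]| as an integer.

6

drop 0:j onto floor
drop 1:k onto floor
drop 2:h onto {0:j, 1:k}
drop 3:m onto {2:h}
drop 4:m onto {3:m}
drop 5:m onto {4:m}
drop 6:h onto {5:m}
drop 7:h onto {6:h}
drop 8:j onto {7:h}
drop 9:k onto {7:h}
drop 10:k onto {9:k}
ground layer = {0:j, 1:k}
drop-orders for the pieces not yet dropped (sum over which currently-grounded one goes next):
  1 to go: {8} 1  {10} 1
  2 to go: {8,10} 2  {9,10} 1
  3 to go: {8,9,10} 3
  4 to go: {7,8,9,10} 3
  5 to go: {6,7,8,9,10} 3
  6 to go: {5,6,7,8,9,10} 3
  7 to go: {4,5,6,7,8,9,10} 3
  8 to go: {3,4,5,6,7,8,9,10} 3
  9 to go: {2,3,4,5,6,7,8,9,10} 3
  if 0:j drops first: 3 orders
  if 1:k drops first: 3 orders
heap linearizations: 6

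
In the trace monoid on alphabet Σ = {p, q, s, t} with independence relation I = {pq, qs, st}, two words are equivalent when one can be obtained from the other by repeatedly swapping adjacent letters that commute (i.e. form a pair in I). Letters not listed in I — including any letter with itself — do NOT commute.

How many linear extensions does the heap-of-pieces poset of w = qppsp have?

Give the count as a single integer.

piece 0:q — minimal
piece 1:p — minimal
piece 2:p rests on {1:p}
piece 3:s rests on {2:p}
piece 4:p rests on {3:s}
minimal pieces: {0:q, 1:p}
ways to finish when only these pieces remain (= sum over removing one remaining piece with nothing left below it):
  1 left: {0}→1  {4}→1
  2 left: {0,4}→2  {3,4}→1
  3 left: {0,3,4}→3  {2,3,4}→1
  placing 0:q first → 1 extensions
  placing 1:p first → 4 extensions
total linear extensions = 5

5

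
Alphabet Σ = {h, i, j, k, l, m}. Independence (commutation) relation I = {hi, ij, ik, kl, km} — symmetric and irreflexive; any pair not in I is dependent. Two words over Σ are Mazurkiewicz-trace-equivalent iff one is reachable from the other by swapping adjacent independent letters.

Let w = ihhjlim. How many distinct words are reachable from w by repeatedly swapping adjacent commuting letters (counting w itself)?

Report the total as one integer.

piece 0:i — minimal
piece 1:h — minimal
piece 2:h rests on {1:h}
piece 3:j rests on {2:h}
piece 4:l rests on {0:i, 3:j}
piece 5:i rests on {4:l}
piece 6:m rests on {5:i}
minimal pieces: {0:i, 1:h}
ways to finish when only these pieces remain (= sum over removing one remaining piece with nothing left below it):
  1 left: {6}→1
  2 left: {5,6}→1
  3 left: {4,5,6}→1
  4 left: {0,4,5,6}→1  {3,4,5,6}→1
  5 left: {0,3,4,5,6}→2  {2,3,4,5,6}→1
  placing 0:i first → 1 extensions
  placing 1:h first → 3 extensions
total linear extensions = 4

4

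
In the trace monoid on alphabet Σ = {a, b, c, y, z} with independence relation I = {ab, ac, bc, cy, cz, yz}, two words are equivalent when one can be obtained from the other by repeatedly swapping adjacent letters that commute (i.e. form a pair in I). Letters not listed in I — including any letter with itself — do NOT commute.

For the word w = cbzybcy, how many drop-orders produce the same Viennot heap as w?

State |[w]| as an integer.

42

drop 0:c onto floor
drop 1:b onto floor
drop 2:z onto {1:b}
drop 3:y onto {1:b}
drop 4:b onto {2:z, 3:y}
drop 5:c onto {0:c}
drop 6:y onto {4:b}
ground layer = {0:c, 1:b}
drop-orders for the pieces not yet dropped (sum over which currently-grounded one goes next):
  1 to go: {5} 1  {6} 1
  2 to go: {0,5} 1  {4,6} 1  {5,6} 2
  3 to go: {0,5,6} 3  {2,4,6} 1  {3,4,6} 1  {4,5,6} 3
  4 to go: {0,4,5,6} 6  {2,3,4,6} 2  {2,4,5,6} 4  {3,4,5,6} 4
  5 to go: {0,2,4,5,6} 10  {0,3,4,5,6} 10  {1,2,3,4,6} 2  {2,3,4,5,6} 10
  if 0:c drops first: 12 orders
  if 1:b drops first: 30 orders
heap linearizations: 42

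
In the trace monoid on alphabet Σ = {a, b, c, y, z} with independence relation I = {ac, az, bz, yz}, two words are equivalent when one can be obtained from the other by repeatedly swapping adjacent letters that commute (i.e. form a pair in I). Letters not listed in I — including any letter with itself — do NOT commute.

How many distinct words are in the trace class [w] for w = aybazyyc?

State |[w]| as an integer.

7

0(a) covers ∅
1(y) covers 0:a
2(b) covers 1:y
3(a) covers 2:b
4(z) covers ∅
5(y) covers 3:a
6(y) covers 5:y
7(c) covers 4:z, 6:y
floor of heap: 0:a, 4:z
completions by unplaced set U, small U first (add the entries for U minus each lowest piece of U):
  |U|=1: {7}:1
  |U|=2: {4,7}:1  {6,7}:1
  |U|=3: {4,6,7}:2  {5,6,7}:1
  |U|=4: {3,5,6,7}:1  {4,5,6,7}:3
  |U|=5: {2,3,5,6,7}:1  {3,4,5,6,7}:4
  |U|=6: {1,2,3,5,6,7}:1  {2,3,4,5,6,7}:5
  start at 0(a): 6
  start at 4(z): 1
sum over floor = 7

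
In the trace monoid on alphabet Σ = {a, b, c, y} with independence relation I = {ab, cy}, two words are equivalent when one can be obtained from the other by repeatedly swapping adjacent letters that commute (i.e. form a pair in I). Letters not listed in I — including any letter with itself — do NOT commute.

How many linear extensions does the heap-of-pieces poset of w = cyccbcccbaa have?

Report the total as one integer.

piece 0:c — minimal
piece 1:y — minimal
piece 2:c rests on {0:c}
piece 3:c rests on {2:c}
piece 4:b rests on {1:y, 3:c}
piece 5:c rests on {4:b}
piece 6:c rests on {5:c}
piece 7:c rests on {6:c}
piece 8:b rests on {7:c}
piece 9:a rests on {7:c}
piece 10:a rests on {9:a}
minimal pieces: {0:c, 1:y}
ways to finish when only these pieces remain (= sum over removing one remaining piece with nothing left below it):
  1 left: {8}→1  {10}→1
  2 left: {8,10}→2  {9,10}→1
  3 left: {8,9,10}→3
  4 left: {7,8,9,10}→3
  5 left: {6,7,8,9,10}→3
  6 left: {5,6,7,8,9,10}→3
  7 left: {4,5,6,7,8,9,10}→3
  8 left: {1,4,5,6,7,8,9,10}→3  {3,4,5,6,7,8,9,10}→3
  9 left: {1,3,4,5,6,7,8,9,10}→6  {2,3,4,5,6,7,8,9,10}→3
  placing 0:c first → 9 extensions
  placing 1:y first → 3 extensions
total linear extensions = 12

12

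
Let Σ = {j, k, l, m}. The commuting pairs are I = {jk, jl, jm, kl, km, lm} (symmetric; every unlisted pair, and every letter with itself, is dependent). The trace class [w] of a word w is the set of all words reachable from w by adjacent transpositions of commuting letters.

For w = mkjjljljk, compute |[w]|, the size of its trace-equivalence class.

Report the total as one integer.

piece 0:m — minimal
piece 1:k — minimal
piece 2:j — minimal
piece 3:j rests on {2:j}
piece 4:l — minimal
piece 5:j rests on {3:j}
piece 6:l rests on {4:l}
piece 7:j rests on {5:j}
piece 8:k rests on {1:k}
minimal pieces: {0:m, 1:k, 2:j, 4:l}
ways to finish when only these pieces remain (= sum over removing one remaining piece with nothing left below it):
  1 left: {0}→1  {6}→1  {7}→1  {8}→1
  2 left: {0,6}→2  {0,7}→2  {0,8}→2  {1,8}→1  {4,6}→1  {5,7}→1  {6,7}→2  {6,8}→2  {7,8}→2
  3 left: {0,1,8}→3  {0,4,6}→3  {0,5,7}→3  {0,6,7}→6  {0,6,8}→6  {0,7,8}→6  {1,6,8}→3  {1,7,8}→3  {3,5,7}→1  {4,6,7}→3  {4,6,8}→3  {5,6,7}→3  {5,7,8}→3  {6,7,8}→6
  4 left: {0,1,6,8}→12  {0,1,7,8}→12  {0,3,5,7}→4  {0,4,6,7}→12  {0,4,6,8}→12  {0,5,6,7}→12  {0,5,7,8}→12  {0,6,7,8}→24  {1,4,6,8}→6  {1,5,7,8}→6  {1,6,7,8}→12  {2,3,5,7}→1  {3,5,6,7}→4  {3,5,7,8}→4  {4,5,6,7}→6  {4,6,7,8}→12  {5,6,7,8}→12
  5 left: {0,1,4,6,8}→30  {0,1,5,7,8}→30  {0,1,6,7,8}→60  {0,2,3,5,7}→5  {0,3,5,6,7}→20  {0,3,5,7,8}→20  {0,4,5,6,7}→30  {0,4,6,7,8}→60  {0,5,6,7,8}→60  {1,3,5,7,8}→10  {1,4,6,7,8}→30  {1,5,6,7,8}→30  {2,3,5,6,7}→5  {2,3,5,7,8}→5  {3,4,5,6,7}→10  {3,5,6,7,8}→20  {4,5,6,7,8}→30
  6 left: {0,1,3,5,7,8}→60  {0,1,4,6,7,8}→180  {0,1,5,6,7,8}→180  {0,2,3,5,6,7}→30  {0,2,3,5,7,8}→30  {0,3,4,5,6,7}→60  {0,3,5,6,7,8}→120  {0,4,5,6,7,8}→180  {1,2,3,5,7,8}→15  {1,3,5,6,7,8}→60  {1,4,5,6,7,8}→90  {2,3,4,5,6,7}→15  {2,3,5,6,7,8}→30  {3,4,5,6,7,8}→60
  7 left: {0,1,2,3,5,7,8}→105  {0,1,3,5,6,7,8}→420  {0,1,4,5,6,7,8}→630  {0,2,3,4,5,6,7}→105  {0,2,3,5,6,7,8}→210  {0,3,4,5,6,7,8}→420  {1,2,3,5,6,7,8}→105  {1,3,4,5,6,7,8}→210  {2,3,4,5,6,7,8}→105
  placing 0:m first → 420 extensions
  placing 1:k first → 840 extensions
  placing 2:j first → 1680 extensions
  placing 4:l first → 840 extensions
total linear extensions = 3780

3780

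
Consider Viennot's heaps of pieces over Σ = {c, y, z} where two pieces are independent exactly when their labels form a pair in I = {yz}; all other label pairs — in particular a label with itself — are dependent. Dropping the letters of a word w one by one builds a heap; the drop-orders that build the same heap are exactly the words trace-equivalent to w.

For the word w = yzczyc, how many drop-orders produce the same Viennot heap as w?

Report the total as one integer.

0(y) covers ∅
1(z) covers ∅
2(c) covers 0:y, 1:z
3(z) covers 2:c
4(y) covers 2:c
5(c) covers 3:z, 4:y
floor of heap: 0:y, 1:z
completions by unplaced set U, small U first (add the entries for U minus each lowest piece of U):
  |U|=1: {5}:1
  |U|=2: {3,5}:1  {4,5}:1
  |U|=3: {3,4,5}:2
  |U|=4: {2,3,4,5}:2
  start at 0(y): 2
  start at 1(z): 2
sum over floor = 4

4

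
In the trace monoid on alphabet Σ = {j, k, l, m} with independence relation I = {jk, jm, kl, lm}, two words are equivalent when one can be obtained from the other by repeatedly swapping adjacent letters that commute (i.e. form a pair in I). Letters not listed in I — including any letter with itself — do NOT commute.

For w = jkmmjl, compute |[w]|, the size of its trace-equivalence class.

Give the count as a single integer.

piece 0:j — minimal
piece 1:k — minimal
piece 2:m rests on {1:k}
piece 3:m rests on {2:m}
piece 4:j rests on {0:j}
piece 5:l rests on {4:j}
minimal pieces: {0:j, 1:k}
ways to finish when only these pieces remain (= sum over removing one remaining piece with nothing left below it):
  1 left: {3}→1  {5}→1
  2 left: {2,3}→1  {3,5}→2  {4,5}→1
  3 left: {0,4,5}→1  {1,2,3}→1  {2,3,5}→3  {3,4,5}→3
  4 left: {0,3,4,5}→4  {1,2,3,5}→4  {2,3,4,5}→6
  placing 0:j first → 10 extensions
  placing 1:k first → 10 extensions
total linear extensions = 20

20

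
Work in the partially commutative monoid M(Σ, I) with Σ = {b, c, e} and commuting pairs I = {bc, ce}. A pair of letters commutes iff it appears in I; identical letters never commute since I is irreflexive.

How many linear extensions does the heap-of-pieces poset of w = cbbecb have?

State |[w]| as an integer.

15

#0=c has no predecessor
#1=b has no predecessor
#2=b depends on [1:b]
#3=e depends on [2:b]
#4=c depends on [0:c]
#5=b depends on [3:e]
sources: [0:c, 1:b]
N(rest) = Σ N(rest − s) over sources s of rest; N(one piece) = 1:
  size 1 → [4]=1  [5]=1
  size 2 → [0,4]=1  [3,5]=1  [4,5]=2
  size 3 → [0,4,5]=3  [2,3,5]=1  [3,4,5]=3
  size 4 → [0,3,4,5]=6  [1,2,3,5]=1  [2,3,4,5]=4
  first=0(c) contributes 5
  first=1(b) contributes 10
|[w]| = 15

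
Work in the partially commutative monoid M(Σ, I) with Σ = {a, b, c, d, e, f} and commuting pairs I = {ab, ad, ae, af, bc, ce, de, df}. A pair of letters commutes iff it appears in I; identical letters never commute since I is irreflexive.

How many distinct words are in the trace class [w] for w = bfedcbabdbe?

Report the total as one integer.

59

0(b) covers ∅
1(f) covers 0:b
2(e) covers 1:f
3(d) covers 0:b
4(c) covers 1:f, 3:d
5(b) covers 2:e, 3:d
6(a) covers 4:c
7(b) covers 5:b
8(d) covers 4:c, 7:b
9(b) covers 8:d
10(e) covers 9:b
floor of heap: 0:b
completions by unplaced set U, small U first (add the entries for U minus each lowest piece of U):
  |U|=1: {6}:1  {10}:1
  |U|=2: {6,10}:2  {9,10}:1
  |U|=3: {6,9,10}:3  {8,9,10}:1
  |U|=4: {6,8,9,10}:4  {7,8,9,10}:1
  |U|=5: {4,6,8,9,10}:4  {5,7,8,9,10}:1  {6,7,8,9,10}:5
  |U|=6: {2,5,7,8,9,10}:1  {4,6,7,8,9,10}:9  {5,6,7,8,9,10}:6
  |U|=7: {2,5,6,7,8,9,10}:7  {4,5,6,7,8,9,10}:15
  |U|=8: {2,4,5,6,7,8,9,10}:22  {3,4,5,6,7,8,9,10}:15
  |U|=9: {1,2,4,5,6,7,8,9,10}:22  {2,3,4,5,6,7,8,9,10}:37
  start at 0(b): 59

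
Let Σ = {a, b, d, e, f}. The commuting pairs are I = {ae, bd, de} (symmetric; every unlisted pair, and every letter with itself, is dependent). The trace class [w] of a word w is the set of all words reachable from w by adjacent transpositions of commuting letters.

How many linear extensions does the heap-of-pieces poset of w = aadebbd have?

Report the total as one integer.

drop 0:a onto floor
drop 1:a onto {0:a}
drop 2:d onto {1:a}
drop 3:e onto floor
drop 4:b onto {1:a, 3:e}
drop 5:b onto {4:b}
drop 6:d onto {2:d}
ground layer = {0:a, 3:e}
drop-orders for the pieces not yet dropped (sum over which currently-grounded one goes next):
  1 to go: {5} 1  {6} 1
  2 to go: {2,6} 1  {4,5} 1  {5,6} 2
  3 to go: {2,5,6} 3  {3,4,5} 1  {4,5,6} 3
  4 to go: {2,4,5,6} 6  {3,4,5,6} 4
  5 to go: {1,2,4,5,6} 6  {2,3,4,5,6} 10
  if 0:a drops first: 16 orders
  if 3:e drops first: 6 orders
heap linearizations: 22

22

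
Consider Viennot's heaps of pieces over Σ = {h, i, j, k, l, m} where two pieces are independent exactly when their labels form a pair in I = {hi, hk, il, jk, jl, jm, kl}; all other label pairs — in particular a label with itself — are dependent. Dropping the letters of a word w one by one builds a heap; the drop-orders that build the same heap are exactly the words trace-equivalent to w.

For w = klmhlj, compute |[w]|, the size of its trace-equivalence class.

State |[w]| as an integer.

4

piece 0:k — minimal
piece 1:l — minimal
piece 2:m rests on {0:k, 1:l}
piece 3:h rests on {2:m}
piece 4:l rests on {3:h}
piece 5:j rests on {3:h}
minimal pieces: {0:k, 1:l}
ways to finish when only these pieces remain (= sum over removing one remaining piece with nothing left below it):
  1 left: {4}→1  {5}→1
  2 left: {4,5}→2
  3 left: {3,4,5}→2
  4 left: {2,3,4,5}→2
  placing 0:k first → 2 extensions
  placing 1:l first → 2 extensions
total linear extensions = 4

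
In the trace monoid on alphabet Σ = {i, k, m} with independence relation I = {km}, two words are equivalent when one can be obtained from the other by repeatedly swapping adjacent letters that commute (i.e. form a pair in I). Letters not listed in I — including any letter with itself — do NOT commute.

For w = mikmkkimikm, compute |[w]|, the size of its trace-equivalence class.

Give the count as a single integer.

piece 0:m — minimal
piece 1:i rests on {0:m}
piece 2:k rests on {1:i}
piece 3:m rests on {1:i}
piece 4:k rests on {2:k}
piece 5:k rests on {4:k}
piece 6:i rests on {3:m, 5:k}
piece 7:m rests on {6:i}
piece 8:i rests on {7:m}
piece 9:k rests on {8:i}
piece 10:m rests on {8:i}
minimal pieces: {0:m}
ways to finish when only these pieces remain (= sum over removing one remaining piece with nothing left below it):
  1 left: {9}→1  {10}→1
  2 left: {9,10}→2
  3 left: {8,9,10}→2
  4 left: {7,8,9,10}→2
  5 left: {6,7,8,9,10}→2
  6 left: {3,6,7,8,9,10}→2  {5,6,7,8,9,10}→2
  7 left: {3,5,6,7,8,9,10}→4  {4,5,6,7,8,9,10}→2
  8 left: {2,4,5,6,7,8,9,10}→2  {3,4,5,6,7,8,9,10}→6
  9 left: {2,3,4,5,6,7,8,9,10}→8
  placing 0:m first → 8 extensions

8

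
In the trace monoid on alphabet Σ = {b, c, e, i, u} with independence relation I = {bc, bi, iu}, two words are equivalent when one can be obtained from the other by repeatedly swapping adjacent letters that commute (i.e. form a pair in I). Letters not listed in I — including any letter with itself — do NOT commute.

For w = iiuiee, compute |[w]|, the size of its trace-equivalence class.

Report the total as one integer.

#0=i has no predecessor
#1=i depends on [0:i]
#2=u has no predecessor
#3=i depends on [1:i]
#4=e depends on [2:u, 3:i]
#5=e depends on [4:e]
sources: [0:i, 2:u]
N(rest) = Σ N(rest − s) over sources s of rest; N(one piece) = 1:
  size 1 → [5]=1
  size 2 → [4,5]=1
  size 3 → [2,4,5]=1  [3,4,5]=1
  size 4 → [1,3,4,5]=1  [2,3,4,5]=2
  first=0(i) contributes 3
  first=2(u) contributes 1
|[w]| = 4

4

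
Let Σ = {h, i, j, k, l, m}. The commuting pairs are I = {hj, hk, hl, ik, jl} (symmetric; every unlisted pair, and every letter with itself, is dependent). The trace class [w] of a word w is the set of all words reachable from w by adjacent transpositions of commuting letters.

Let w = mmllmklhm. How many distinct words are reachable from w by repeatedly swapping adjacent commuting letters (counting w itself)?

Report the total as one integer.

0(m) covers ∅
1(m) covers 0:m
2(l) covers 1:m
3(l) covers 2:l
4(m) covers 3:l
5(k) covers 4:m
6(l) covers 5:k
7(h) covers 4:m
8(m) covers 6:l, 7:h
floor of heap: 0:m
completions by unplaced set U, small U first (add the entries for U minus each lowest piece of U):
  |U|=1: {8}:1
  |U|=2: {6,8}:1  {7,8}:1
  |U|=3: {5,6,8}:1  {6,7,8}:2
  |U|=4: {5,6,7,8}:3
  |U|=5: {4,5,6,7,8}:3
  |U|=6: {3,4,5,6,7,8}:3
  |U|=7: {2,3,4,5,6,7,8}:3
  start at 0(m): 3

3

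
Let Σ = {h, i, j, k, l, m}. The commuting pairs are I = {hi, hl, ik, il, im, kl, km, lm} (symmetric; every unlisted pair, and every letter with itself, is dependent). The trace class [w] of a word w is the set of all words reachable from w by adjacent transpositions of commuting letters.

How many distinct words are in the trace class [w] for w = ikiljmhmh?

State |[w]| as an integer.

piece 0:i — minimal
piece 1:k — minimal
piece 2:i rests on {0:i}
piece 3:l — minimal
piece 4:j rests on {1:k, 2:i, 3:l}
piece 5:m rests on {4:j}
piece 6:h rests on {5:m}
piece 7:m rests on {6:h}
piece 8:h rests on {7:m}
minimal pieces: {0:i, 1:k, 3:l}
ways to finish when only these pieces remain (= sum over removing one remaining piece with nothing left below it):
  1 left: {8}→1
  2 left: {7,8}→1
  3 left: {6,7,8}→1
  4 left: {5,6,7,8}→1
  5 left: {4,5,6,7,8}→1
  6 left: {1,4,5,6,7,8}→1  {2,4,5,6,7,8}→1  {3,4,5,6,7,8}→1
  7 left: {0,2,4,5,6,7,8}→1  {1,2,4,5,6,7,8}→2  {1,3,4,5,6,7,8}→2  {2,3,4,5,6,7,8}→2
  placing 0:i first → 6 extensions
  placing 1:k first → 3 extensions
  placing 3:l first → 3 extensions
total linear extensions = 12

12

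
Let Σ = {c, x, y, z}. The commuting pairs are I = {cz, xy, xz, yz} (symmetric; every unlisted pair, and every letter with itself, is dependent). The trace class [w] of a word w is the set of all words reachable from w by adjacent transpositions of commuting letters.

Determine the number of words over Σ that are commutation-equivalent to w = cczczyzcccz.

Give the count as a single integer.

drop 0:c onto floor
drop 1:c onto {0:c}
drop 2:z onto floor
drop 3:c onto {1:c}
drop 4:z onto {2:z}
drop 5:y onto {3:c}
drop 6:z onto {4:z}
drop 7:c onto {5:y}
drop 8:c onto {7:c}
drop 9:c onto {8:c}
drop 10:z onto {6:z}
ground layer = {0:c, 2:z}
drop-orders for the pieces not yet dropped (sum over which currently-grounded one goes next):
  1 to go: {9} 1  {10} 1
  2 to go: {6,10} 1  {8,9} 1  {9,10} 2
  3 to go: {4,6,10} 1  {6,9,10} 3  {7,8,9} 1  {8,9,10} 3
  4 to go: {2,4,6,10} 1  {4,6,9,10} 4  {5,7,8,9} 1  {6,8,9,10} 6  {7,8,9,10} 4
  5 to go: {2,4,6,9,10} 5  {3,5,7,8,9} 1  {4,6,8,9,10} 10  {5,7,8,9,10} 5  {6,7,8,9,10} 10
  6 to go: {1,3,5,7,8,9} 1  {2,4,6,8,9,10} 15  {3,5,7,8,9,10} 6  {4,6,7,8,9,10} 20  {5,6,7,8,9,10} 15
  7 to go: {0,1,3,5,7,8,9} 1  {1,3,5,7,8,9,10} 7  {2,4,6,7,8,9,10} 35  {3,5,6,7,8,9,10} 21  {4,5,6,7,8,9,10} 35
  8 to go: {0,1,3,5,7,8,9,10} 8  {1,3,5,6,7,8,9,10} 28  {2,4,5,6,7,8,9,10} 70  {3,4,5,6,7,8,9,10} 56
  9 to go: {0,1,3,5,6,7,8,9,10} 36  {1,3,4,5,6,7,8,9,10} 84  {2,3,4,5,6,7,8,9,10} 126
  if 0:c drops first: 210 orders
  if 2:z drops first: 120 orders
heap linearizations: 330

330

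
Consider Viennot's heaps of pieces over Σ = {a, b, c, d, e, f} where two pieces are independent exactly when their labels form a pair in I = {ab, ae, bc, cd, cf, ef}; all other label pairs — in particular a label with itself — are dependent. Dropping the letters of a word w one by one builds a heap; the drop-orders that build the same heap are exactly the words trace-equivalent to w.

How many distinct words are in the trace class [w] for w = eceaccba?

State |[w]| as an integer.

9

#0=e has no predecessor
#1=c depends on [0:e]
#2=e depends on [1:c]
#3=a depends on [1:c]
#4=c depends on [2:e, 3:a]
#5=c depends on [4:c]
#6=b depends on [2:e]
#7=a depends on [5:c]
sources: [0:e]
N(rest) = Σ N(rest − s) over sources s of rest; N(one piece) = 1:
  size 1 → [6]=1  [7]=1
  size 2 → [5,7]=1  [6,7]=2
  size 3 → [4,5,7]=1  [5,6,7]=3
  size 4 → [3,4,5,7]=1  [4,5,6,7]=4
  size 5 → [2,4,5,6,7]=4  [3,4,5,6,7]=5
  size 6 → [2,3,4,5,6,7]=9
  first=0(e) contributes 9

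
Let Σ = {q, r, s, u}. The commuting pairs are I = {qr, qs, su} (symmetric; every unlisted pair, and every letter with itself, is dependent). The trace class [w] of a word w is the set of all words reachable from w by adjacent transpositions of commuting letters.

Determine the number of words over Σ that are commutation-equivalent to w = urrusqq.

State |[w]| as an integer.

4

0(u) covers ∅
1(r) covers 0:u
2(r) covers 1:r
3(u) covers 2:r
4(s) covers 2:r
5(q) covers 3:u
6(q) covers 5:q
floor of heap: 0:u
completions by unplaced set U, small U first (add the entries for U minus each lowest piece of U):
  |U|=1: {4}:1  {6}:1
  |U|=2: {4,6}:2  {5,6}:1
  |U|=3: {3,5,6}:1  {4,5,6}:3
  |U|=4: {3,4,5,6}:4
  |U|=5: {2,3,4,5,6}:4
  start at 0(u): 4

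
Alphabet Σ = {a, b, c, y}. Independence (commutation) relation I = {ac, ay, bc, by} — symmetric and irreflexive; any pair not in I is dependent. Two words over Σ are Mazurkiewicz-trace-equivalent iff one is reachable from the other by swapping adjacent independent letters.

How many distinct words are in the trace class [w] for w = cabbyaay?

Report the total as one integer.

56

piece 0:c — minimal
piece 1:a — minimal
piece 2:b rests on {1:a}
piece 3:b rests on {2:b}
piece 4:y rests on {0:c}
piece 5:a rests on {3:b}
piece 6:a rests on {5:a}
piece 7:y rests on {4:y}
minimal pieces: {0:c, 1:a}
ways to finish when only these pieces remain (= sum over removing one remaining piece with nothing left below it):
  1 left: {6}→1  {7}→1
  2 left: {4,7}→1  {5,6}→1  {6,7}→2
  3 left: {0,4,7}→1  {3,5,6}→1  {4,6,7}→3  {5,6,7}→3
  4 left: {0,4,6,7}→4  {2,3,5,6}→1  {3,5,6,7}→4  {4,5,6,7}→6
  5 left: {0,4,5,6,7}→10  {1,2,3,5,6}→1  {2,3,5,6,7}→5  {3,4,5,6,7}→10
  6 left: {0,3,4,5,6,7}→20  {1,2,3,5,6,7}→6  {2,3,4,5,6,7}→15
  placing 0:c first → 21 extensions
  placing 1:a first → 35 extensions
total linear extensions = 56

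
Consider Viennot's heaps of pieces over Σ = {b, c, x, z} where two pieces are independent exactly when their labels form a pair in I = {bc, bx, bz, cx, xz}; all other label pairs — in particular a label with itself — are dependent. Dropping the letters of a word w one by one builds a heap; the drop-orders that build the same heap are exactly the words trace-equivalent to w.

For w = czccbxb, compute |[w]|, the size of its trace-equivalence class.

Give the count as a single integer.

105

#0=c has no predecessor
#1=z depends on [0:c]
#2=c depends on [1:z]
#3=c depends on [2:c]
#4=b has no predecessor
#5=x has no predecessor
#6=b depends on [4:b]
sources: [0:c, 4:b, 5:x]
N(rest) = Σ N(rest − s) over sources s of rest; N(one piece) = 1:
  size 1 → [3]=1  [5]=1  [6]=1
  size 2 → [2,3]=1  [3,5]=2  [3,6]=2  [4,6]=1  [5,6]=2
  size 3 → [1,2,3]=1  [2,3,5]=3  [2,3,6]=3  [3,4,6]=3  [3,5,6]=6  [4,5,6]=3
  size 4 → [0,1,2,3]=1  [1,2,3,5]=4  [1,2,3,6]=4  [2,3,4,6]=6  [2,3,5,6]=12  [3,4,5,6]=12
  size 5 → [0,1,2,3,5]=5  [0,1,2,3,6]=5  [1,2,3,4,6]=10  [1,2,3,5,6]=20  [2,3,4,5,6]=30
  first=0(c) contributes 60
  first=4(b) contributes 30
  first=5(x) contributes 15
|[w]| = 105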